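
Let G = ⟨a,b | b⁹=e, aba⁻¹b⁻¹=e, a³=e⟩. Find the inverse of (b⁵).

The order of (b⁵) is 9 (smallest k with (b⁵)ᵏ = e), so (b⁵)⁻¹ = (b⁵)⁸ = b⁴.
Check: (b⁵) · (b⁴) → (b⁵) · b⁴ = e, giving e as required.

Answer: b⁴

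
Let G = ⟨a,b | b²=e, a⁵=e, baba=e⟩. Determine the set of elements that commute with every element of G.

An element z ∈ Z(G) iff z commutes with every generator.
For example e is central: e·a = a = a·e; e·b = b = b·e.
Whereas a ∉ Z(G) since a·b = ab ≠ a⁴b = b·a.
Checking each of the 10 elements this way gives Z(G) = {e}, of order 1.

Answer: {e}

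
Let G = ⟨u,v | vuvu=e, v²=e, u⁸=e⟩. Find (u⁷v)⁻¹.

The order of (u⁷v) is 2 (smallest k with (u⁷v)ᵏ = e), so (u⁷v)⁻¹ = (u⁷v)¹ = u⁷v.
Check: (u⁷v) · (u⁷v) → (u⁷v) · u⁷ = v;   v · v = e, giving e as required.

Answer: u⁷v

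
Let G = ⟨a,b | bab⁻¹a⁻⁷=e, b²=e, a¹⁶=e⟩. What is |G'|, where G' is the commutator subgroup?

G' = [G, G] is generated by all commutators. The generator-pair commutators are: [a, b] = a¹⁰.
The subgroup they normally generate is {e, a², a⁴, a⁶, a⁸, a¹⁰, a¹², a¹⁴}, of order 8.
Check: |G/G'| = 32/8 = 4 is the order of the abelianisation.

Answer: 8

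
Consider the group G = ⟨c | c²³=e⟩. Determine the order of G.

G is generated by a single element, so G is cyclic. The relator gives c²³ = e and no smaller power is forced to be e, so the 23 powers {c, e, c², c³, c⁴, c⁵, c⁶, c⁷, c⁸, c⁹, c²², c²¹, c²⁰, c¹², c¹³, c¹¹, c¹⁰, c¹⁴, c¹⁵, c¹⁶, c¹⁷, c¹⁸, c¹⁹} are distinct. Hence |G| = 23.

Answer: 23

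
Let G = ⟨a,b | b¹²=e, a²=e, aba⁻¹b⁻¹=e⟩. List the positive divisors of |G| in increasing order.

|G| = 24 = 2³ · 3. By Lagrange's theorem the order of any subgroup divides 24; the divisors of 24 are 1, 2, 3, 4, 6, 8, 12, 24.

Answer: 1, 2, 3, 4, 6, 8, 12, 24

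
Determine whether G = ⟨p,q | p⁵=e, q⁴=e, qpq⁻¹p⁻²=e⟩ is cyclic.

Every cyclic group is abelian. But p·q = pq while q·p = p²q, so p·q ≠ q·p and G is not abelian. Hence G is not cyclic.

Answer: No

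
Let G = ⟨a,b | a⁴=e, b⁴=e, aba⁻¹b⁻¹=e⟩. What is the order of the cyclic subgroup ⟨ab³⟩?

|⟨ab³⟩| equals the order of ab³. Compute successive powers until reaching e:
  (ab³)¹ = ab³, (ab³)² = a²b², (ab³)³ = a³b, (ab³)⁴ = e.
The smallest positive k with (ab³)ᵏ = e is 4, so |⟨ab³⟩| = 4.

Answer: 4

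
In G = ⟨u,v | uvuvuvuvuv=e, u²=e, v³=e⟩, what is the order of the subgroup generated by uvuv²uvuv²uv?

|⟨uvuv²uvuv²uv⟩| equals the order of uvuv²uvuv²uv. Compute successive powers until reaching e:
  (uvuv²uvuv²uv)¹ = uvuv²uvuv²uv, (uvuv²uvuv²uv)² = e.
The smallest positive k with (uvuv²uvuv²uv)ᵏ = e is 2, so |⟨uvuv²uvuv²uv⟩| = 2.

Answer: 2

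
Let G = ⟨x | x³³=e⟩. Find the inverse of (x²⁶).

The order of (x²⁶) is 33 (smallest k with (x²⁶)ᵏ = e), so (x²⁶)⁻¹ = (x²⁶)³² = x⁷.
Check: (x²⁶) · (x⁷) → (x²⁶) · x⁷ = e, giving e as required.

Answer: x⁷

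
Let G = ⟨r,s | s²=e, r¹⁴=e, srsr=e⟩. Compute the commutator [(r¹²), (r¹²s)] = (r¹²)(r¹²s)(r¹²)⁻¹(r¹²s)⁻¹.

[(r¹²), (r¹²s)] = (r¹²)·(r¹²s)·(r¹²)⁻¹·(r¹²s)⁻¹.
  (r¹²) · (r¹²s) = r¹⁰s
  (r¹⁰s) · (r²) = r⁸s
  (r⁸s) · (r¹²s) = r¹⁰

Answer: r¹⁰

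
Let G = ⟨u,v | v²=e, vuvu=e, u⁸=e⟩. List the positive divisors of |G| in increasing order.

|G| = 16 = 2⁴. By Lagrange's theorem the order of any subgroup divides 16; the divisors of 16 are 1, 2, 4, 8, 16.

Answer: 1, 2, 4, 8, 16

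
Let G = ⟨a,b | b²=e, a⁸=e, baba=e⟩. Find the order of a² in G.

Compute successive powers until reaching e:
  (a²)¹ = a², (a²)² = a⁴, (a²)³ = a⁶, (a²)⁴ = e.
The smallest positive k with (a²)ᵏ = e is 4.

Answer: 4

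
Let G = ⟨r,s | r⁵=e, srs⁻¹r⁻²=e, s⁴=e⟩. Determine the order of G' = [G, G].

G' = [G, G] is generated by all commutators. The generator-pair commutators are: [r, s] = r⁴.
The subgroup they normally generate is {e, r, r², r³, r⁴}, of order 5.
Check: |G/G'| = 20/5 = 4 is the order of the abelianisation.

Answer: 5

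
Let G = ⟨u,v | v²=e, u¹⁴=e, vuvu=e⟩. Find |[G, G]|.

G' = [G, G] is generated by all commutators. The generator-pair commutators are: [u, v] = u².
The subgroup they normally generate is {e, u², u⁴, u⁶, u⁸, u¹⁰, u¹²}, of order 7.
Check: |G/G'| = 28/7 = 4 is the order of the abelianisation.

Answer: 7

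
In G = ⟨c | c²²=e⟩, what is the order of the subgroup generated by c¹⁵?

|⟨c¹⁵⟩| equals the order of c¹⁵. Compute successive powers until reaching e:
  (c¹⁵)¹ = c¹⁵, (c¹⁵)² = c⁸, (c¹⁵)³ = c, (c¹⁵)⁴ = c¹⁶, (c¹⁵)⁵ = c⁹, (c¹⁵)⁶ = c², (c¹⁵)⁷ = c¹⁷, (c¹⁵)⁸ = c¹⁰, (c¹⁵)⁹ = c³, (c¹⁵)¹⁰ = c¹⁸, (c¹⁵)¹¹ = c¹¹, (c¹⁵)¹² = c⁴, (c¹⁵)¹³ = c¹⁹, (c¹⁵)¹⁴ = c¹², (c¹⁵)¹⁵ = c⁵, (c¹⁵)¹⁶ = c²⁰, (c¹⁵)¹⁷ = c¹³, (c¹⁵)¹⁸ = c⁶, (c¹⁵)¹⁹ = c²¹, (c¹⁵)²⁰ = c¹⁴, (c¹⁵)²¹ = c⁷, (c¹⁵)²² = e.
The smallest positive k with (c¹⁵)ᵏ = e is 22, so |⟨c¹⁵⟩| = 22.

Answer: 22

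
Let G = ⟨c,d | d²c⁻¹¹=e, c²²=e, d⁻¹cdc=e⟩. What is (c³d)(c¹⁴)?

Compute (c³d) · (c¹⁴) by multiplying left to right and reducing via the relations at each step:
  (c³d) · c¹⁴ = d⁻¹

Answer: d⁻¹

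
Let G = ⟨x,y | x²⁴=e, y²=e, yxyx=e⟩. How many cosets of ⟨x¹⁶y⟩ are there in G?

First find ord(x¹⁶y) by computing successive powers:
  (x¹⁶y)¹ = x¹⁶y, (x¹⁶y)² = e.
So |⟨x¹⁶y⟩| = ord(x¹⁶y) = 2. With |G| = 48, by Lagrange [G : ⟨x¹⁶y⟩] = 48/2 = 24.

Answer: 24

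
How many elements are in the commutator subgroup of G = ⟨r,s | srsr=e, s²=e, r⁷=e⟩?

G' = [G, G] is generated by all commutators. The generator-pair commutators are: [r, s] = r².
The subgroup they normally generate is {e, r, r², r³, r⁴, r⁵, r⁶}, of order 7.
Check: |G/G'| = 14/7 = 2 is the order of the abelianisation.

Answer: 7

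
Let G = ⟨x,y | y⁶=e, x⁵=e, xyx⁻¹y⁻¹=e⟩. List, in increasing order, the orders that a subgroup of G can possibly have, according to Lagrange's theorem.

|G| = 30 = 2 · 3 · 5. By Lagrange's theorem the order of any subgroup divides 30; the divisors of 30 are 1, 2, 3, 5, 6, 10, 15, 30.

Answer: 1, 2, 3, 5, 6, 10, 15, 30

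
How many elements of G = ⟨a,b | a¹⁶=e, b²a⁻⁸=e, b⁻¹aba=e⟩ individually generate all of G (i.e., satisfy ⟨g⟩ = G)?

⟨g⟩ = G would require ord(g) = |G| = 32, but the maximum element order in G is 16 < 32. So G is not cyclic and no single element generates it: the count is 0.

Answer: 0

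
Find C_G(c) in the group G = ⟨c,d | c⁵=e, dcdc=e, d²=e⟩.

⟨c⟩ ⊆ C_G(c) since powers of c commute with c; so |C_G(c)| ≥ |⟨c⟩| = 5.
By orbit–stabilizer, |C_G(c)| = |G| / |conj. class of c| = 10 / 2 = 5.
The 5 elements commuting with c are {e, c, c², c³, c⁴}.

Answer: {e, c, c², c³, c⁴}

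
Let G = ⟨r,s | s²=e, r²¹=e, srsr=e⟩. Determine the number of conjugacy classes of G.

The conjugacy classes (representative and size) are:
  [e] (size 1), [r²⁰] (size 2), [r²] (size 2), [r³] (size 2), [r¹⁷] (size 2), [r⁵] (size 2), [r⁶] (size 2), [r⁷] (size 2), [r⁸] (size 2), [r⁹] (size 2), [r¹⁰] (size 2), [s] (size 21).
Class equation: 1 + 2 + 2 + 2 + 2 + 2 + 2 + 2 + 2 + 2 + 2 + 21 = 42 = |G|. So G has 12 conjugacy classes.

Answer: 12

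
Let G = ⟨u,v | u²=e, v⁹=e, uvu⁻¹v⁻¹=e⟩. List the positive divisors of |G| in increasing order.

|G| = 18 = 2 · 3². By Lagrange's theorem the order of any subgroup divides 18; the divisors of 18 are 1, 2, 3, 6, 9, 18.

Answer: 1, 2, 3, 6, 9, 18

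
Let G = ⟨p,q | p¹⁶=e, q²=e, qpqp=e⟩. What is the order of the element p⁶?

Compute successive powers until reaching e:
  (p⁶)¹ = p⁶, (p⁶)² = p¹², (p⁶)³ = p², (p⁶)⁴ = p⁸, (p⁶)⁵ = p¹⁴, (p⁶)⁶ = p⁴, (p⁶)⁷ = p¹⁰, (p⁶)⁸ = e.
The smallest positive k with (p⁶)ᵏ = e is 8.

Answer: 8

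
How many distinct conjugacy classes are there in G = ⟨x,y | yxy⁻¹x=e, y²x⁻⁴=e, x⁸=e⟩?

The conjugacy classes (representative and size) are:
  [e] (size 1), [x⁷] (size 2), [x²] (size 2), [x⁵] (size 2), [x⁴] (size 1), [x²y⁻¹] (size 4), [x³y] (size 4).
Class equation: 1 + 2 + 2 + 2 + 1 + 4 + 4 = 16 = |G|. So G has 7 conjugacy classes.

Answer: 7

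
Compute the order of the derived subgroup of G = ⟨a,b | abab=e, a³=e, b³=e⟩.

G' = [G, G] is generated by all commutators. The generator-pair commutators are: [a, b] = ab²a.
The subgroup they normally generate is {e, ab, a²b², ab²a}, of order 4.
Check: |G/G'| = 12/4 = 3 is the order of the abelianisation.

Answer: 4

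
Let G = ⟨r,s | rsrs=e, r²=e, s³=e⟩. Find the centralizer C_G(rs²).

⟨rs²⟩ ⊆ C_G(rs²) since powers of rs² commute with rs²; so |C_G(rs²)| ≥ |⟨rs²⟩| = 2.
By orbit–stabilizer, |C_G(rs²)| = |G| / |conj. class of rs²| = 6 / 3 = 2.
The 2 elements commuting with rs² are {e, rs²}.

Answer: {e, rs²}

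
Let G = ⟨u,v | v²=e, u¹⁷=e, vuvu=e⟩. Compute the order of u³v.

Compute successive powers until reaching e:
  (u³v)¹ = u³v, (u³v)² = e.
The smallest positive k with (u³v)ᵏ = e is 2.

Answer: 2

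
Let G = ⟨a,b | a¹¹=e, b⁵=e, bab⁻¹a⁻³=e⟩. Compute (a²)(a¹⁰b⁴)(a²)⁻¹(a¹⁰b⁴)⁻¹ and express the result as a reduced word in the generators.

[(a²), (a¹⁰b⁴)] = (a²)·(a¹⁰b⁴)·(a²)⁻¹·(a¹⁰b⁴)⁻¹.
  (a²) · (a¹⁰b⁴) = ab⁴
  (ab⁴) · (a⁹) = a⁴b⁴
  (a⁴b⁴) · (a³b) = a⁵

Answer: a⁵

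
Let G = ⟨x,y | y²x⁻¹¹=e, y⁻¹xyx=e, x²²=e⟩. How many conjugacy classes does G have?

The conjugacy classes (representative and size) are:
  [e] (size 1), [x²¹] (size 2), [x²] (size 2), [x³] (size 2), [x¹⁸] (size 2), [x¹⁷] (size 2), [x⁶] (size 2), [x⁷] (size 2), [x⁸] (size 2), [x¹³] (size 2), [x¹²] (size 2), [x¹¹] (size 1), [x¹⁰y] (size 11), [x⁷y] (size 11).
Class equation: 1 + 2 + 2 + 2 + 2 + 2 + 2 + 2 + 2 + 2 + 2 + 1 + 11 + 11 = 44 = |G|. So G has 14 conjugacy classes.

Answer: 14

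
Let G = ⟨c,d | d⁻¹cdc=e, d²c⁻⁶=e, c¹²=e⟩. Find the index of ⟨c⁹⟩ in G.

First find ord(c⁹) by computing successive powers:
  (c⁹)¹ = c⁹, (c⁹)² = c⁶, (c⁹)³ = c³, (c⁹)⁴ = e.
So |⟨c⁹⟩| = ord(c⁹) = 4. With |G| = 24, by Lagrange [G : ⟨c⁹⟩] = 24/4 = 6.

Answer: 6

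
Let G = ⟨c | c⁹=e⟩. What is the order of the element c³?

Compute successive powers until reaching e:
  (c³)¹ = c³, (c³)² = c⁶, (c³)³ = e.
The smallest positive k with (c³)ᵏ = e is 3.

Answer: 3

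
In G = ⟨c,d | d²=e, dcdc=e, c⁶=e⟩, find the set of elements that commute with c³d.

⟨c³d⟩ ⊆ C_G(c³d) since powers of c³d commute with c³d; so |C_G(c³d)| ≥ |⟨c³d⟩| = 2.
By orbit–stabilizer, |C_G(c³d)| = |G| / |conj. class of c³d| = 12 / 3 = 4.
The 4 elements commuting with c³d are {e, c³, d, c³d}.

Answer: {e, c³, d, c³d}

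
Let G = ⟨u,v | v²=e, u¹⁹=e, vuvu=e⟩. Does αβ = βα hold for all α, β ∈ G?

u·v = uv but v·u = u¹⁸v, so u·v ≠ v·u and G is not abelian.

Answer: No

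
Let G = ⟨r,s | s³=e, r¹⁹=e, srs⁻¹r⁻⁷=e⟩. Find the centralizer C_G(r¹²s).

⟨r¹²s⟩ ⊆ C_G(r¹²s) since powers of r¹²s commute with r¹²s; so |C_G(r¹²s)| ≥ |⟨r¹²s⟩| = 3.
By orbit–stabilizer, |C_G(r¹²s)| = |G| / |conj. class of r¹²s| = 57 / 19 = 3.
The 3 elements commuting with r¹²s are {e, rs², r¹²s}.

Answer: {e, rs², r¹²s}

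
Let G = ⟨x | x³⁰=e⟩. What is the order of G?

G is generated by a single element, so G is cyclic. The relator gives x³⁰ = e and no smaller power is forced to be e, so the 30 powers {e, x, x², x³, x⁴, x⁵, x⁶, x⁷, x⁸, x⁹, x²², x²³, x²¹, x²⁰, x²⁴, x²⁵, x²⁶, x²⁷, x²⁸, x²⁹, x¹², x¹³, x¹¹, x¹⁰, x¹⁴, x¹⁵, x¹⁶, x¹⁷, x¹⁸, x¹⁹} are distinct. Hence |G| = 30.

Answer: 30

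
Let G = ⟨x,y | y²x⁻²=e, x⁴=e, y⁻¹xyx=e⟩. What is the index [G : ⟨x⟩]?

First find ord(x) by computing successive powers:
  x¹ = x, x² = x², x³ = x³, x⁴ = e.
So |⟨x⟩| = ord(x) = 4. With |G| = 8, by Lagrange [G : ⟨x⟩] = 8/4 = 2.

Answer: 2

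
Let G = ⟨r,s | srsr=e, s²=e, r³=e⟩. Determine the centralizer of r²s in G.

⟨r²s⟩ ⊆ C_G(r²s) since powers of r²s commute with r²s; so |C_G(r²s)| ≥ |⟨r²s⟩| = 2.
By orbit–stabilizer, |C_G(r²s)| = |G| / |conj. class of r²s| = 6 / 3 = 2.
The 2 elements commuting with r²s are {e, r²s}.

Answer: {e, r²s}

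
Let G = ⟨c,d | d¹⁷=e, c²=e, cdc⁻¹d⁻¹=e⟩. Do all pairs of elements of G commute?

Each pair of generators commutes: c·d = cd = d·c. Since the generators pairwise commute, every element of G commutes with every other, so G is abelian.

Answer: Yes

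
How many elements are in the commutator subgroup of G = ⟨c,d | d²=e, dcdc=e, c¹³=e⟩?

G' = [G, G] is generated by all commutators. The generator-pair commutators are: [c, d] = c².
The subgroup they normally generate is {e, c, c², c³, c⁴, c⁵, c⁶, c⁷, c⁸, c⁹, c¹⁰, c¹¹, c¹²}, of order 13.
Check: |G/G'| = 26/13 = 2 is the order of the abelianisation.

Answer: 13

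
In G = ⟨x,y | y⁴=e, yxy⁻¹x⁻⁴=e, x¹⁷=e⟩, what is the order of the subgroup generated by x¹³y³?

|⟨x¹³y³⟩| equals the order of x¹³y³. Compute successive powers until reaching e:
  (x¹³y³)¹ = x¹³y³, (x¹³y³)² = x¹²y², (x¹³y³)³ = x¹⁶y, (x¹³y³)⁴ = e.
The smallest positive k with (x¹³y³)ᵏ = e is 4, so |⟨x¹³y³⟩| = 4.

Answer: 4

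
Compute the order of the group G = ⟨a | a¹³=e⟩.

G is generated by a single element, so G is cyclic. The relator gives a¹³ = e and no smaller power is forced to be e, so the 13 powers {a, e, a², a³, a⁴, a⁵, a⁶, a⁷, a⁸, a⁹, a¹², a¹¹, a¹⁰} are distinct. Hence |G| = 13.

Answer: 13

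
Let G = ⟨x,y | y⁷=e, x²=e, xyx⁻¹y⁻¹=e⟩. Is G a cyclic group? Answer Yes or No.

|G| = 14. The element xy has order 14 (its powers give 14 distinct elements), so ⟨xy⟩ = G and G is cyclic.

Answer: Yes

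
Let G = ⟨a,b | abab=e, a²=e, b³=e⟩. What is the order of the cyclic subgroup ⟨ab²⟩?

|⟨ab²⟩| equals the order of ab². Compute successive powers until reaching e:
  (ab²)¹ = ab², (ab²)² = e.
The smallest positive k with (ab²)ᵏ = e is 2, so |⟨ab²⟩| = 2.

Answer: 2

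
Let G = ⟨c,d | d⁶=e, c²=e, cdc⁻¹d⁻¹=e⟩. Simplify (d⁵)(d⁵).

Compute (d⁵) · (d⁵) by multiplying left to right and reducing via the relations at each step:
  (d⁵) · d⁵ = d⁴

Answer: d⁴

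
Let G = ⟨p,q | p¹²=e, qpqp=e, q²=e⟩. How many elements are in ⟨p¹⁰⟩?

|⟨p¹⁰⟩| equals the order of p¹⁰. Compute successive powers until reaching e:
  (p¹⁰)¹ = p¹⁰, (p¹⁰)² = p⁸, (p¹⁰)³ = p⁶, (p¹⁰)⁴ = p⁴, (p¹⁰)⁵ = p², (p¹⁰)⁶ = e.
The smallest positive k with (p¹⁰)ᵏ = e is 6, so |⟨p¹⁰⟩| = 6.

Answer: 6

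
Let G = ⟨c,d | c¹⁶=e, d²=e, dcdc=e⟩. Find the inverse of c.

The order of c is 16 (smallest k with cᵏ = e), so c⁻¹ = c¹⁵ = c¹⁵.
Check: c · (c¹⁵) → c · c¹⁵ = e, giving e as required.

Answer: c¹⁵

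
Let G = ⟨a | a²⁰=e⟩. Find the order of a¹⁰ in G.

Compute successive powers until reaching e:
  (a¹⁰)¹ = a¹⁰, (a¹⁰)² = e.
The smallest positive k with (a¹⁰)ᵏ = e is 2.

Answer: 2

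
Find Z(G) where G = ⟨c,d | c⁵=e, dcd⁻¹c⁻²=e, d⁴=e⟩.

An element z ∈ Z(G) iff z commutes with every generator.
For example e is central: e·c = c = c·e; e·d = d = d·e.
Whereas c ∉ Z(G) since c·d = cd ≠ c²d = d·c.
Checking each of the 20 elements this way gives Z(G) = {e}, of order 1.

Answer: {e}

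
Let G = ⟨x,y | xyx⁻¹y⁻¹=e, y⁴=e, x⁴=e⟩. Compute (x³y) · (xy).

Compute (x³y) · (xy) by multiplying left to right and reducing via the relations at each step:
  (x³y) · x = y
  y · y = y²

Answer: y²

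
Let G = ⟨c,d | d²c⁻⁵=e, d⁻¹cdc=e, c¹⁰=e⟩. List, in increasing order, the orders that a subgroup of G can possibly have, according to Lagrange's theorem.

|G| = 20 = 2² · 5. By Lagrange's theorem the order of any subgroup divides 20; the divisors of 20 are 1, 2, 4, 5, 10, 20.

Answer: 1, 2, 4, 5, 10, 20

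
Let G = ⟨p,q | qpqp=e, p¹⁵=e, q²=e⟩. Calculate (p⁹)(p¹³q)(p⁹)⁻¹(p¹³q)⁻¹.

[(p⁹), (p¹³q)] = (p⁹)·(p¹³q)·(p⁹)⁻¹·(p¹³q)⁻¹.
  (p⁹) · (p¹³q) = p⁷q
  (p⁷q) · (p⁶) = pq
  (pq) · (p¹³q) = p³

Answer: p³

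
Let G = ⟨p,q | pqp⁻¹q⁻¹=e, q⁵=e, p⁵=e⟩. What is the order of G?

Enumerate words in the generators, reducing via the relations: the distinct elements are
  {e, p, q, pq, p², p³, p⁴, q², q³, q⁴, pq², pq³, pq⁴, p²q, p³q, p⁴q, p²q², p²q³, p²q⁴, p³q², p³q³, p³q⁴, p⁴q², p⁴q³, p⁴q⁴}.
No further products give new elements, so |G| = 25.

Answer: 25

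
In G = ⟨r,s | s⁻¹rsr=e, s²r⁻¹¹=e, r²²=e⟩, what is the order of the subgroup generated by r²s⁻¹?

|⟨r²s⁻¹⟩| equals the order of r²s⁻¹. Compute successive powers until reaching e:
  (r²s⁻¹)¹ = r²s⁻¹, (r²s⁻¹)² = r¹¹, (r²s⁻¹)³ = r²s, (r²s⁻¹)⁴ = e.
The smallest positive k with (r²s⁻¹)ᵏ = e is 4, so |⟨r²s⁻¹⟩| = 4.

Answer: 4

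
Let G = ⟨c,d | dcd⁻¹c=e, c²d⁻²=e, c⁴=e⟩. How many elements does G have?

Enumerate words in the generators, reducing via the relations: the distinct elements are
  {c, d, e, cd, c², c³, d⁻¹, cd⁻¹}.
No further products give new elements, so |G| = 8.

Answer: 8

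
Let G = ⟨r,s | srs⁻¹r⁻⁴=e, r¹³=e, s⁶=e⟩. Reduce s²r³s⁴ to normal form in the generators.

Multiply left to right, reducing at each step:
  (s²) · r³ = r⁹s²
  (r⁹s²) · s⁴ = r⁹

Answer: r⁹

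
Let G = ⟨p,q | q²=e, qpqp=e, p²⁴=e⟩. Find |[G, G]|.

G' = [G, G] is generated by all commutators. The generator-pair commutators are: [p, q] = p².
The subgroup they normally generate is {e, p², p⁴, p⁶, p⁸, p¹⁰, p¹², p¹⁴, p¹⁶, p¹⁸, p²⁰, p²²}, of order 12.
Check: |G/G'| = 48/12 = 4 is the order of the abelianisation.

Answer: 12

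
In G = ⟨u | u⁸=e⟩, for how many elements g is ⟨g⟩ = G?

G is cyclic of order 8. An element generates G iff its order is 8, and a cyclic group of order 8 has exactly φ(8) = 4 such elements.

Answer: 4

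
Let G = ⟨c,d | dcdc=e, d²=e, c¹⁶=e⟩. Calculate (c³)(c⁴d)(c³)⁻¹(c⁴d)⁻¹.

[(c³), (c⁴d)] = (c³)·(c⁴d)·(c³)⁻¹·(c⁴d)⁻¹.
  (c³) · (c⁴d) = c⁷d
  (c⁷d) · (c¹³) = c¹⁰d
  (c¹⁰d) · (c⁴d) = c⁶

Answer: c⁶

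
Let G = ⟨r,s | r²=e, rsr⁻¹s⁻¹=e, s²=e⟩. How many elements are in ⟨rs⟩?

|⟨rs⟩| equals the order of rs. Compute successive powers until reaching e:
  (rs)¹ = rs, (rs)² = e.
The smallest positive k with (rs)ᵏ = e is 2, so |⟨rs⟩| = 2.

Answer: 2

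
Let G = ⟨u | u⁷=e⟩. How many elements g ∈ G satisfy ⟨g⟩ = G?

G is cyclic of order 7. An element generates G iff its order is 7, and a cyclic group of order 7 has exactly φ(7) = 6 such elements.

Answer: 6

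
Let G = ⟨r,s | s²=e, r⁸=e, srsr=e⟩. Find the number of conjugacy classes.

The conjugacy classes (representative and size) are:
  [e] (size 1), [r] (size 2), [r⁶] (size 2), [r³] (size 2), [r⁴] (size 1), [s] (size 4), [r⁵s] (size 4).
Class equation: 1 + 2 + 2 + 2 + 1 + 4 + 4 = 16 = |G|. So G has 7 conjugacy classes.

Answer: 7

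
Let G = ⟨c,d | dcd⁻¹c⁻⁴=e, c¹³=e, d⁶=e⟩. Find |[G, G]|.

G' = [G, G] is generated by all commutators. The generator-pair commutators are: [c, d] = c¹⁰.
The subgroup they normally generate is {e, c, c², c³, c⁴, c⁵, c⁶, c⁷, c⁸, c⁹, c¹⁰, c¹¹, c¹²}, of order 13.
Check: |G/G'| = 78/13 = 6 is the order of the abelianisation.

Answer: 13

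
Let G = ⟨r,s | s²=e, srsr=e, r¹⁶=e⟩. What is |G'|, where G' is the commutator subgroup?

G' = [G, G] is generated by all commutators. The generator-pair commutators are: [r, s] = r².
The subgroup they normally generate is {e, r², r⁴, r⁶, r⁸, r¹⁰, r¹², r¹⁴}, of order 8.
Check: |G/G'| = 32/8 = 4 is the order of the abelianisation.

Answer: 8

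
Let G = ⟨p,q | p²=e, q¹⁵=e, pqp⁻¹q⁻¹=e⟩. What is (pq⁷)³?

Compute successive powers of (pq⁷), reducing at each step:
  (pq⁷)²: (pq⁷) · p = q⁷;   (q⁷) · q⁷ = q¹⁴
  (pq⁷)³: (q¹⁴) · p = pq¹⁴;   (pq¹⁴) · q⁷ = pq⁶

Answer: pq⁶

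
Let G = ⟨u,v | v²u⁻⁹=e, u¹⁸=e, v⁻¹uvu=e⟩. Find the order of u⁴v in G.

Compute successive powers until reaching e:
  (u⁴v)¹ = u⁴v, (u⁴v)² = u⁹, (u⁴v)³ = u⁴v⁻¹, (u⁴v)⁴ = e.
The smallest positive k with (u⁴v)ᵏ = e is 4.

Answer: 4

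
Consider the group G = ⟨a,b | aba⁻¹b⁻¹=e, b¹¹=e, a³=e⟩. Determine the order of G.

Enumerate words in the generators, reducing via the relations: the distinct elements are
  {a, b, e, ab, a², b², b³, b⁴, b⁵, b⁶, b⁷, b⁸, b⁹, ab², ab³, ab⁴, ab⁵, ab⁶, ab⁷, ab⁸, ab⁹, a²b, b¹⁰, ab¹⁰, a²b², a²b³, a²b⁴, a²b⁵, a²b⁶, a²b⁷, a²b⁸, a²b⁹, a²b¹⁰}.
No further products give new elements, so |G| = 33.

Answer: 33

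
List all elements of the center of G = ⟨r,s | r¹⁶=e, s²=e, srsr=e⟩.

An element z ∈ Z(G) iff z commutes with every generator.
For example r⁸ is central: (r⁸)·r = r⁹ = r·(r⁸); (r⁸)·s = r⁸s = s·(r⁸).
Whereas r ∉ Z(G) since r·s = rs ≠ r¹⁵s = s·r.
Checking each of the 32 elements this way gives Z(G) = {e, r⁸}, of order 2.

Answer: {e, r⁸}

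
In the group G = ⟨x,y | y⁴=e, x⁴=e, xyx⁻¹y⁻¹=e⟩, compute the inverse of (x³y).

The order of (x³y) is 4 (smallest k with (x³y)ᵏ = e), so (x³y)⁻¹ = (x³y)³ = xy³.
Check: (x³y) · (xy³) → (x³y) · x = y;   y · y³ = e, giving e as required.

Answer: xy³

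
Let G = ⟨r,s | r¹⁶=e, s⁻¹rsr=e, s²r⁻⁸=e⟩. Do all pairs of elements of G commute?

r·s = rs but s·r = r⁷s⁻¹, so r·s ≠ s·r and G is not abelian.

Answer: No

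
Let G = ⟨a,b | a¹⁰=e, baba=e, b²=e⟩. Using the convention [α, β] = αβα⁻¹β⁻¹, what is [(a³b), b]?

[(a³b), b] = (a³b)·b·(a³b)⁻¹·b⁻¹.
  (a³b) · b = a³
  (a³) · (a³b) = a⁶b
  (a⁶b) · b = a⁶

Answer: a⁶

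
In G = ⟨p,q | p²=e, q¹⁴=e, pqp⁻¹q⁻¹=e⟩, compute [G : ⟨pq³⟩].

First find ord(pq³) by computing successive powers:
  (pq³)¹ = pq³, (pq³)² = q⁶, (pq³)³ = pq⁹, (pq³)⁴ = q¹², (pq³)⁵ = pq, (pq³)⁶ = q⁴, (pq³)⁷ = pq⁷, (pq³)⁸ = q¹⁰, (pq³)⁹ = pq¹³, (pq³)¹⁰ = q², (pq³)¹¹ = pq⁵, (pq³)¹² = q⁸, (pq³)¹³ = pq¹¹, (pq³)¹⁴ = e.
So |⟨pq³⟩| = ord(pq³) = 14. With |G| = 28, by Lagrange [G : ⟨pq³⟩] = 28/14 = 2.

Answer: 2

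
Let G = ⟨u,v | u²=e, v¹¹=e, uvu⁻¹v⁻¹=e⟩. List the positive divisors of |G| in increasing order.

|G| = 22 = 2 · 11. By Lagrange's theorem the order of any subgroup divides 22; the divisors of 22 are 1, 2, 11, 22.

Answer: 1, 2, 11, 22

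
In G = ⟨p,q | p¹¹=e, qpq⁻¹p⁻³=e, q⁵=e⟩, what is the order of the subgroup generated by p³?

|⟨p³⟩| equals the order of p³. Compute successive powers until reaching e:
  (p³)¹ = p³, (p³)² = p⁶, (p³)³ = p⁹, (p³)⁴ = p, (p³)⁵ = p⁴, (p³)⁶ = p⁷, (p³)⁷ = p¹⁰, (p³)⁸ = p², (p³)⁹ = p⁵, (p³)¹⁰ = p⁸, (p³)¹¹ = e.
The smallest positive k with (p³)ᵏ = e is 11, so |⟨p³⟩| = 11.

Answer: 11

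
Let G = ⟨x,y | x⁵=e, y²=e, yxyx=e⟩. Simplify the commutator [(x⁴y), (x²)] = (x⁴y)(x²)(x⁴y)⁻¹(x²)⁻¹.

[(x⁴y), (x²)] = (x⁴y)·(x²)·(x⁴y)⁻¹·(x²)⁻¹.
  (x⁴y) · (x²) = x²y
  (x²y) · (x⁴y) = x³
  (x³) · (x³) = x

Answer: x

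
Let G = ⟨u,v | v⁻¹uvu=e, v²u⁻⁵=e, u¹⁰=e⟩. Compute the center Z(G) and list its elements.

An element z ∈ Z(G) iff z commutes with every generator.
For example u⁵ is central: (u⁵)·u = u⁶ = u·(u⁵); (u⁵)·v = v⁻¹ = v·(u⁵).
Whereas u ∉ Z(G) since u·v = uv ≠ u⁴v⁻¹ = v·u.
Checking each of the 20 elements this way gives Z(G) = {e, u⁵}, of order 2.

Answer: {e, u⁵}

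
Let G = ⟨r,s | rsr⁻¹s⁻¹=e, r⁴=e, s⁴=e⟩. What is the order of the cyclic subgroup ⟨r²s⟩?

|⟨r²s⟩| equals the order of r²s. Compute successive powers until reaching e:
  (r²s)¹ = r²s, (r²s)² = s², (r²s)³ = r²s³, (r²s)⁴ = e.
The smallest positive k with (r²s)ᵏ = e is 4, so |⟨r²s⟩| = 4.

Answer: 4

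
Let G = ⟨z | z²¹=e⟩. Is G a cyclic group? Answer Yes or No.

|G| = 21. The element z has order 21 (its powers give 21 distinct elements), so ⟨z⟩ = G and G is cyclic.

Answer: Yes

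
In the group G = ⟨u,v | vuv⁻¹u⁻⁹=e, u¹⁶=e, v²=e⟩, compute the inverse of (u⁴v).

The order of (u⁴v) is 4 (smallest k with (u⁴v)ᵏ = e), so (u⁴v)⁻¹ = (u⁴v)³ = u¹²v.
Check: (u⁴v) · (u¹²v) → (u⁴v) · u¹² = v;   v · v = e, giving e as required.

Answer: u¹²v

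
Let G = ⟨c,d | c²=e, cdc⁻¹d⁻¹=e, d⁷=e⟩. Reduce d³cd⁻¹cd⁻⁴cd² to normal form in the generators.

Multiply left to right, reducing at each step:
  (d³) · c = cd³
  (cd³) · d⁻¹ = cd²
  (cd²) · c = d²
  (d²) · d⁻⁴ = d⁵
  (d⁵) · c = cd⁵
  (cd⁵) · d² = c

Answer: c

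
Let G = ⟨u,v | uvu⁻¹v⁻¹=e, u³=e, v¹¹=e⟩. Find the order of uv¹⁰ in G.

Compute successive powers until reaching e:
  (uv¹⁰)¹ = uv¹⁰, (uv¹⁰)² = u²v⁹, (uv¹⁰)³ = v⁸, (uv¹⁰)⁴ = uv⁷, (uv¹⁰)⁵ = u²v⁶, (uv¹⁰)⁶ = v⁵, (uv¹⁰)⁷ = uv⁴, (uv¹⁰)⁸ = u²v³, (uv¹⁰)⁹ = v², (uv¹⁰)¹⁰ = uv, (uv¹⁰)¹¹ = u², (uv¹⁰)¹² = v¹⁰, (uv¹⁰)¹³ = uv⁹, (uv¹⁰)¹⁴ = u²v⁸, (uv¹⁰)¹⁵ = v⁷, (uv¹⁰)¹⁶ = uv⁶, (uv¹⁰)¹⁷ = u²v⁵, (uv¹⁰)¹⁸ = v⁴, (uv¹⁰)¹⁹ = uv³, (uv¹⁰)²⁰ = u²v², (uv¹⁰)²¹ = v, (uv¹⁰)²² = u, (uv¹⁰)²³ = u²v¹⁰, (uv¹⁰)²⁴ = v⁹, (uv¹⁰)²⁵ = uv⁸, (uv¹⁰)²⁶ = u²v⁷, (uv¹⁰)²⁷ = v⁶, (uv¹⁰)²⁸ = uv⁵, (uv¹⁰)²⁹ = u²v⁴, (uv¹⁰)³⁰ = v³, (uv¹⁰)³¹ = uv², (uv¹⁰)³² = u²v, (uv¹⁰)³³ = e.
The smallest positive k with (uv¹⁰)ᵏ = e is 33.

Answer: 33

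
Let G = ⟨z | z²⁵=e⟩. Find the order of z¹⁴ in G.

Compute successive powers until reaching e:
  (z¹⁴)¹ = z¹⁴, (z¹⁴)² = z³, (z¹⁴)³ = z¹⁷, (z¹⁴)⁴ = z⁶, (z¹⁴)⁵ = z²⁰, (z¹⁴)⁶ = z⁹, (z¹⁴)⁷ = z²³, (z¹⁴)⁸ = z¹², (z¹⁴)⁹ = z, (z¹⁴)¹⁰ = z¹⁵, (z¹⁴)¹¹ = z⁴, (z¹⁴)¹² = z¹⁸, (z¹⁴)¹³ = z⁷, (z¹⁴)¹⁴ = z²¹, (z¹⁴)¹⁵ = z¹⁰, (z¹⁴)¹⁶ = z²⁴, (z¹⁴)¹⁷ = z¹³, (z¹⁴)¹⁸ = z², (z¹⁴)¹⁹ = z¹⁶, (z¹⁴)²⁰ = z⁵, (z¹⁴)²¹ = z¹⁹, (z¹⁴)²² = z⁸, (z¹⁴)²³ = z²², (z¹⁴)²⁴ = z¹¹, (z¹⁴)²⁵ = e.
The smallest positive k with (z¹⁴)ᵏ = e is 25.

Answer: 25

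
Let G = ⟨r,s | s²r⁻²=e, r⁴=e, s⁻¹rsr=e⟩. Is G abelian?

r·s = rs but s·r = rs⁻¹, so r·s ≠ s·r and G is not abelian.

Answer: No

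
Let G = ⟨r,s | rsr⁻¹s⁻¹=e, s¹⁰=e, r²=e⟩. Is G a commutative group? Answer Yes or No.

Each pair of generators commutes: r·s = rs = s·r. Since the generators pairwise commute, every element of G commutes with every other, so G is abelian.

Answer: Yes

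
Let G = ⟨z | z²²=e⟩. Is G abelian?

G has a single generator, so G is cyclic and hence abelian.

Answer: Yes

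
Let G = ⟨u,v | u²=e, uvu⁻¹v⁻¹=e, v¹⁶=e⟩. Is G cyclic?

|G| = 32, but the maximum element order in G is 16 < 32. No single element generates all of G, so G is not cyclic.

Answer: No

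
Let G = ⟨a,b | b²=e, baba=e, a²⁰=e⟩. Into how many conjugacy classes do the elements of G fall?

The conjugacy classes (representative and size) are:
  [e] (size 1), [a] (size 2), [a¹⁸] (size 2), [a³] (size 2), [a⁴] (size 2), [a¹⁵] (size 2), [a¹⁴] (size 2), [a⁷] (size 2), [a¹²] (size 2), [a¹¹] (size 2), [a¹⁰] (size 1), [a¹⁸b] (size 10), [a⁵b] (size 10).
Class equation: 1 + 2 + 2 + 2 + 2 + 2 + 2 + 2 + 2 + 2 + 1 + 10 + 10 = 40 = |G|. So G has 13 conjugacy classes.

Answer: 13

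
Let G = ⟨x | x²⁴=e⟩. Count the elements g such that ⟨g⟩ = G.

G is cyclic of order 24. An element generates G iff its order is 24, and a cyclic group of order 24 has exactly φ(24) = 8 such elements.

Answer: 8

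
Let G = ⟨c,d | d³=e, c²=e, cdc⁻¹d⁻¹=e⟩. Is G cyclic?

|G| = 6. The element cd has order 6 (its powers give 6 distinct elements), so ⟨cd⟩ = G and G is cyclic.

Answer: Yes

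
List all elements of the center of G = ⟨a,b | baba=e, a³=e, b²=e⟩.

An element z ∈ Z(G) iff z commutes with every generator.
For example e is central: e·a = a = a·e; e·b = b = b·e.
Whereas a ∉ Z(G) since a·b = ab ≠ a²b = b·a.
Checking each of the 6 elements this way gives Z(G) = {e}, of order 1.

Answer: {e}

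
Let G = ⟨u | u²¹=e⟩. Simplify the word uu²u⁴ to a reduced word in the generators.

Multiply left to right, reducing at each step:
  u · u² = u³
  (u³) · u⁴ = u⁷

Answer: u⁷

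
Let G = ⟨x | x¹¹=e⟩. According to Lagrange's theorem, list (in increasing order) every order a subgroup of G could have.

|G| = 11 = 11. By Lagrange's theorem the order of any subgroup divides 11; the divisors of 11 are 1, 11.

Answer: 1, 11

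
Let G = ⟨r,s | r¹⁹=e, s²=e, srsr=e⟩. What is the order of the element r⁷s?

Compute successive powers until reaching e:
  (r⁷s)¹ = r⁷s, (r⁷s)² = e.
The smallest positive k with (r⁷s)ᵏ = e is 2.

Answer: 2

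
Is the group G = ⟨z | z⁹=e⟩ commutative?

G has a single generator, so G is cyclic and hence abelian.

Answer: Yes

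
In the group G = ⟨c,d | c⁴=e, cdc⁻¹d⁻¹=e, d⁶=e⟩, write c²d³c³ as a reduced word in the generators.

Multiply left to right, reducing at each step:
  (c²) · d³ = c²d³
  (c²d³) · c³ = cd³

Answer: cd³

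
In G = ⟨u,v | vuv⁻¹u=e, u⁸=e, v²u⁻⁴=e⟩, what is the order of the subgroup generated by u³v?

|⟨u³v⟩| equals the order of u³v. Compute successive powers until reaching e:
  (u³v)¹ = u³v, (u³v)² = u⁴, (u³v)³ = u³v⁻¹, (u³v)⁴ = e.
The smallest positive k with (u³v)ᵏ = e is 4, so |⟨u³v⟩| = 4.

Answer: 4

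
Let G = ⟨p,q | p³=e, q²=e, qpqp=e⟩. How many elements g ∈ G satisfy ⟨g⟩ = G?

⟨g⟩ = G would require ord(g) = |G| = 6, but the maximum element order in G is 3 < 6. So G is not cyclic and no single element generates it: the count is 0.

Answer: 0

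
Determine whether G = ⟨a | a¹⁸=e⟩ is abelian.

G has a single generator, so G is cyclic and hence abelian.

Answer: Yes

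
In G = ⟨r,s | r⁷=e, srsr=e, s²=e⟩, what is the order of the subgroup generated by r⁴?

|⟨r⁴⟩| equals the order of r⁴. Compute successive powers until reaching e:
  (r⁴)¹ = r⁴, (r⁴)² = r, (r⁴)³ = r⁵, (r⁴)⁴ = r², (r⁴)⁵ = r⁶, (r⁴)⁶ = r³, (r⁴)⁷ = e.
The smallest positive k with (r⁴)ᵏ = e is 7, so |⟨r⁴⟩| = 7.

Answer: 7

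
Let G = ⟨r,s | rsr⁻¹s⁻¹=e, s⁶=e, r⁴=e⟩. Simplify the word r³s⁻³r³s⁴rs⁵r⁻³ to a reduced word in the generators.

Multiply left to right, reducing at each step:
  (r³) · s⁻³ = r³s³
  (r³s³) · r³ = r²s³
  (r²s³) · s⁴ = r²s
  (r²s) · r = r³s
  (r³s) · s⁵ = r³
  (r³) · r⁻³ = e

Answer: e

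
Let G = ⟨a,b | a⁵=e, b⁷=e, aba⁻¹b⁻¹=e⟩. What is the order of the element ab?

Compute successive powers until reaching e:
  (ab)¹ = ab, (ab)² = a²b², (ab)³ = a³b³, (ab)⁴ = a⁴b⁴, (ab)⁵ = b⁵, (ab)⁶ = ab⁶, (ab)⁷ = a², (ab)⁸ = a³b, (ab)⁹ = a⁴b², (ab)¹⁰ = b³, (ab)¹¹ = ab⁴, (ab)¹² = a²b⁵, (ab)¹³ = a³b⁶, (ab)¹⁴ = a⁴, (ab)¹⁵ = b, (ab)¹⁶ = ab², (ab)¹⁷ = a²b³, (ab)¹⁸ = a³b⁴, (ab)¹⁹ = a⁴b⁵, (ab)²⁰ = b⁶, (ab)²¹ = a, (ab)²² = a²b, (ab)²³ = a³b², (ab)²⁴ = a⁴b³, (ab)²⁵ = b⁴, (ab)²⁶ = ab⁵, (ab)²⁷ = a²b⁶, (ab)²⁸ = a³, (ab)²⁹ = a⁴b, (ab)³⁰ = b², (ab)³¹ = ab³, (ab)³² = a²b⁴, (ab)³³ = a³b⁵, (ab)³⁴ = a⁴b⁶, (ab)³⁵ = e.
The smallest positive k with (ab)ᵏ = e is 35.

Answer: 35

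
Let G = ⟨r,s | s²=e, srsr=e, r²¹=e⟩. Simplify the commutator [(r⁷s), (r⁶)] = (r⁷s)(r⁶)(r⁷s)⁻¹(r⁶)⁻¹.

[(r⁷s), (r⁶)] = (r⁷s)·(r⁶)·(r⁷s)⁻¹·(r⁶)⁻¹.
  (r⁷s) · (r⁶) = rs
  (rs) · (r⁷s) = r¹⁵
  (r¹⁵) · (r¹⁵) = r⁹

Answer: r⁹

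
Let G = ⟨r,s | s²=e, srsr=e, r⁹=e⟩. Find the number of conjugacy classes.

The conjugacy classes (representative and size) are:
  [e] (size 1), [r⁸] (size 2), [r⁷] (size 2), [r⁶] (size 2), [r⁵] (size 2), [r⁴s] (size 9).
Class equation: 1 + 2 + 2 + 2 + 2 + 9 = 18 = |G|. So G has 6 conjugacy classes.

Answer: 6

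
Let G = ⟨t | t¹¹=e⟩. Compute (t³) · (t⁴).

Compute (t³) · (t⁴) by multiplying left to right and reducing via the relations at each step:
  (t³) · t⁴ = t⁷

Answer: t⁷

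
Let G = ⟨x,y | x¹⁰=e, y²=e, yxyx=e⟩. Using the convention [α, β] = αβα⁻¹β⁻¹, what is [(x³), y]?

[(x³), y] = (x³)·y·(x³)⁻¹·y⁻¹.
  (x³) · y = x³y
  (x³y) · (x⁷) = x⁶y
  (x⁶y) · y = x⁶

Answer: x⁶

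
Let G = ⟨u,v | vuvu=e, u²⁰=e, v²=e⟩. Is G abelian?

u·v = uv but v·u = u¹⁹v, so u·v ≠ v·u and G is not abelian.

Answer: No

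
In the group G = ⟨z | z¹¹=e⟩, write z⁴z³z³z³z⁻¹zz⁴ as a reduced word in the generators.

Multiply left to right, reducing at each step:
  (z⁴) · z³ = z⁷
  (z⁷) · z³ = z¹⁰
  (z¹⁰) · z³ = z²
  (z²) · z⁻¹ = z
  z · z = z²
  (z²) · z⁴ = z⁶

Answer: z⁶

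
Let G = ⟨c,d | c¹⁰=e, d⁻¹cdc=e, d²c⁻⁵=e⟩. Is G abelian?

c·d = cd but d·c = c⁴d⁻¹, so c·d ≠ d·c and G is not abelian.

Answer: No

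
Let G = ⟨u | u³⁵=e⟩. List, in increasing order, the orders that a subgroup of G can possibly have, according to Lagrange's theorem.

|G| = 35 = 5 · 7. By Lagrange's theorem the order of any subgroup divides 35; the divisors of 35 are 1, 5, 7, 35.

Answer: 1, 5, 7, 35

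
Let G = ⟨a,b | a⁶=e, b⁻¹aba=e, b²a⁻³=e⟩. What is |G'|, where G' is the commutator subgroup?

G' = [G, G] is generated by all commutators. The generator-pair commutators are: [a, b] = a².
The subgroup they normally generate is {e, a², a⁴}, of order 3.
Check: |G/G'| = 12/3 = 4 is the order of the abelianisation.

Answer: 3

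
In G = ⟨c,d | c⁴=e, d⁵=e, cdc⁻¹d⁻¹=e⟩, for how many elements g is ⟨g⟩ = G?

G is cyclic of order 20. An element generates G iff its order is 20, and a cyclic group of order 20 has exactly φ(20) = 8 such elements.

Answer: 8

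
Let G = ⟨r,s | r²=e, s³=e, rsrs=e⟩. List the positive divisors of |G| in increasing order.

|G| = 6 = 2 · 3. By Lagrange's theorem the order of any subgroup divides 6; the divisors of 6 are 1, 2, 3, 6.

Answer: 1, 2, 3, 6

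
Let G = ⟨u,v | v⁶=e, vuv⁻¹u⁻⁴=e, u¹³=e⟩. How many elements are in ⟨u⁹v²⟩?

|⟨u⁹v²⟩| equals the order of u⁹v². Compute successive powers until reaching e:
  (u⁹v²)¹ = u⁹v², (u⁹v²)² = u¹⁰v⁴, (u⁹v²)³ = e.
The smallest positive k with (u⁹v²)ᵏ = e is 3, so |⟨u⁹v²⟩| = 3.

Answer: 3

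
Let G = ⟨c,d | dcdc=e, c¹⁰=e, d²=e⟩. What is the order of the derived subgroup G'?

G' = [G, G] is generated by all commutators. The generator-pair commutators are: [c, d] = c².
The subgroup they normally generate is {e, c², c⁴, c⁶, c⁸}, of order 5.
Check: |G/G'| = 20/5 = 4 is the order of the abelianisation.

Answer: 5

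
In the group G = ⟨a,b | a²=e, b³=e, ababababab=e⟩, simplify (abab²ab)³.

Compute successive powers of (abab²ab), reducing at each step:
  (abab²ab)²: (abab²ab) · a = abab²aba;   (abab²aba) · b = abab²abab;   (abab²abab) · a = b²ab²abab²;   (b²ab²abab²) · b² = b²ab²abab;   (b²ab²abab) · a = b²abab²ab²;   (b²abab²ab²) · b = b²abab²a
  (abab²ab)³: (b²abab²a) · a = b²abab²;   (b²abab²) · b = b²aba;   (b²aba) · a = b²ab;   (b²ab) · b² = b²a;   (b²a) · a = b²;   (b²) · b = e

Answer: e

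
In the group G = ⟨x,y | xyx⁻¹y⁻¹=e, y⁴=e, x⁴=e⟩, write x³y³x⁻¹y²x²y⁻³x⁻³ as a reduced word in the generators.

Multiply left to right, reducing at each step:
  (x³) · y³ = x³y³
  (x³y³) · x⁻¹ = x²y³
  (x²y³) · y² = x²y
  (x²y) · x² = y
  y · y⁻³ = y²
  (y²) · x⁻³ = xy²

Answer: xy²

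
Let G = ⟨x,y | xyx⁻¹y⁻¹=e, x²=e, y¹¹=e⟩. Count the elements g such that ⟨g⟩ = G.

G is cyclic of order 22. An element generates G iff its order is 22, and a cyclic group of order 22 has exactly φ(22) = 10 such elements.

Answer: 10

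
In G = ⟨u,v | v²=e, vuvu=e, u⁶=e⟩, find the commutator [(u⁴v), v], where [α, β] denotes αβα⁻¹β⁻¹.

[(u⁴v), v] = (u⁴v)·v·(u⁴v)⁻¹·v⁻¹.
  (u⁴v) · v = u⁴
  (u⁴) · (u⁴v) = u²v
  (u²v) · v = u²

Answer: u²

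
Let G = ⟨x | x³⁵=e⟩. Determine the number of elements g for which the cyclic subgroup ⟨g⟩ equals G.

G is cyclic of order 35. An element generates G iff its order is 35, and a cyclic group of order 35 has exactly φ(35) = 24 such elements.

Answer: 24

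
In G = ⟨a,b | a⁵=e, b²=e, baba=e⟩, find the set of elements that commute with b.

⟨b⟩ ⊆ C_G(b) since powers of b commute with b; so |C_G(b)| ≥ |⟨b⟩| = 2.
By orbit–stabilizer, |C_G(b)| = |G| / |conj. class of b| = 10 / 5 = 2.
The 2 elements commuting with b are {e, b}.

Answer: {e, b}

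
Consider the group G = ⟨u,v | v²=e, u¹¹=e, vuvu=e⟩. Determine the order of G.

Enumerate words in the generators, reducing via the relations: the distinct elements are
  {e, u, v, uv, u², u³, u⁴, u⁵, u⁶, u⁷, u⁸, u⁹, u²v, u³v, u¹⁰, u⁴v, u⁵v, u⁶v, u⁷v, u⁸v, u⁹v, u¹⁰v}.
No further products give new elements, so |G| = 22.

Answer: 22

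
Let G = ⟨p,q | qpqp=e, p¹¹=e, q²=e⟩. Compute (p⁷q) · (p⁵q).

Compute (p⁷q) · (p⁵q) by multiplying left to right and reducing via the relations at each step:
  (p⁷q) · p⁵ = p²q
  (p²q) · q = p²

Answer: p²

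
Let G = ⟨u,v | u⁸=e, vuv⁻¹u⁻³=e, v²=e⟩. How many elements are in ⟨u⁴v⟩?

|⟨u⁴v⟩| equals the order of u⁴v. Compute successive powers until reaching e:
  (u⁴v)¹ = u⁴v, (u⁴v)² = e.
The smallest positive k with (u⁴v)ᵏ = e is 2, so |⟨u⁴v⟩| = 2.

Answer: 2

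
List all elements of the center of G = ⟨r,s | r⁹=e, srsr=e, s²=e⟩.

An element z ∈ Z(G) iff z commutes with every generator.
For example e is central: e·r = r = r·e; e·s = s = s·e.
Whereas r ∉ Z(G) since r·s = rs ≠ r⁸s = s·r.
Checking each of the 18 elements this way gives Z(G) = {e}, of order 1.

Answer: {e}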